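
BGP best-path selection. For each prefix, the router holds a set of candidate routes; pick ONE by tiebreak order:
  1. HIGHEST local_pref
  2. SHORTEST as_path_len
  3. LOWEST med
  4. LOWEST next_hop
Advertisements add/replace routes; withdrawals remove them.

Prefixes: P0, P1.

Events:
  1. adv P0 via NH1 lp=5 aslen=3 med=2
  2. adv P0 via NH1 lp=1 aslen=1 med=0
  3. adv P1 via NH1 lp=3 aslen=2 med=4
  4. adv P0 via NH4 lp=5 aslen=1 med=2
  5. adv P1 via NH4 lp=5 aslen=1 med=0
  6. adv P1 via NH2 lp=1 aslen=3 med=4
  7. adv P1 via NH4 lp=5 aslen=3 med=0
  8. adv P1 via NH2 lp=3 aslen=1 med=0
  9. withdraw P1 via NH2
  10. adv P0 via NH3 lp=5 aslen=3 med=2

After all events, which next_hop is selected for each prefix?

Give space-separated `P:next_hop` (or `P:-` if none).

Op 1: best P0=NH1 P1=-
Op 2: best P0=NH1 P1=-
Op 3: best P0=NH1 P1=NH1
Op 4: best P0=NH4 P1=NH1
Op 5: best P0=NH4 P1=NH4
Op 6: best P0=NH4 P1=NH4
Op 7: best P0=NH4 P1=NH4
Op 8: best P0=NH4 P1=NH4
Op 9: best P0=NH4 P1=NH4
Op 10: best P0=NH4 P1=NH4

Answer: P0:NH4 P1:NH4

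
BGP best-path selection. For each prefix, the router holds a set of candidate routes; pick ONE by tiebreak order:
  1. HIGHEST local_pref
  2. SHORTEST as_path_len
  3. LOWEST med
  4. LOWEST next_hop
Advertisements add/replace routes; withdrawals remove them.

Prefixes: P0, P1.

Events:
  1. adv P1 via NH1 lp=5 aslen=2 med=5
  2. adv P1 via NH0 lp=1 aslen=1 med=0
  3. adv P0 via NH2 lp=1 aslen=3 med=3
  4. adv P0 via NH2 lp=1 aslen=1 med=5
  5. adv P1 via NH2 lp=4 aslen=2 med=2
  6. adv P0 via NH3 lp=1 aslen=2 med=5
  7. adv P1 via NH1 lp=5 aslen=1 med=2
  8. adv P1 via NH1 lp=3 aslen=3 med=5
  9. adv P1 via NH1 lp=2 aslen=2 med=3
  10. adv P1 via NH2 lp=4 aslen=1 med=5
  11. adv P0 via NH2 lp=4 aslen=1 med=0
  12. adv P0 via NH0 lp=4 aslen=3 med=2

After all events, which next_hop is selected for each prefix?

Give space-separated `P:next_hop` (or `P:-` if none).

Op 1: best P0=- P1=NH1
Op 2: best P0=- P1=NH1
Op 3: best P0=NH2 P1=NH1
Op 4: best P0=NH2 P1=NH1
Op 5: best P0=NH2 P1=NH1
Op 6: best P0=NH2 P1=NH1
Op 7: best P0=NH2 P1=NH1
Op 8: best P0=NH2 P1=NH2
Op 9: best P0=NH2 P1=NH2
Op 10: best P0=NH2 P1=NH2
Op 11: best P0=NH2 P1=NH2
Op 12: best P0=NH2 P1=NH2

Answer: P0:NH2 P1:NH2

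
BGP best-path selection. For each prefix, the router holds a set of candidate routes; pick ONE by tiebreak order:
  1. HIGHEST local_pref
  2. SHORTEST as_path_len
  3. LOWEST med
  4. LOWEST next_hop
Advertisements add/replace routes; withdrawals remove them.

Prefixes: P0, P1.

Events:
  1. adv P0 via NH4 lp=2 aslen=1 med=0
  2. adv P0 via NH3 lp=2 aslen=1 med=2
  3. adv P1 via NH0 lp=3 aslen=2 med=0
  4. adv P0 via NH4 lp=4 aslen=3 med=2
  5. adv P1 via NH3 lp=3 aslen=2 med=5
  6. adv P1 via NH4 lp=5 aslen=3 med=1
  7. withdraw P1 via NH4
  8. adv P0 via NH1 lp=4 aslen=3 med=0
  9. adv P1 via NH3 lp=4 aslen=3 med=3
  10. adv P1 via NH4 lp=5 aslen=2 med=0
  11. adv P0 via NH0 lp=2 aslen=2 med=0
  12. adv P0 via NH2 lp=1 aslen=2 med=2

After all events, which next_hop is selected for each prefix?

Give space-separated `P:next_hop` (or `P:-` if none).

Op 1: best P0=NH4 P1=-
Op 2: best P0=NH4 P1=-
Op 3: best P0=NH4 P1=NH0
Op 4: best P0=NH4 P1=NH0
Op 5: best P0=NH4 P1=NH0
Op 6: best P0=NH4 P1=NH4
Op 7: best P0=NH4 P1=NH0
Op 8: best P0=NH1 P1=NH0
Op 9: best P0=NH1 P1=NH3
Op 10: best P0=NH1 P1=NH4
Op 11: best P0=NH1 P1=NH4
Op 12: best P0=NH1 P1=NH4

Answer: P0:NH1 P1:NH4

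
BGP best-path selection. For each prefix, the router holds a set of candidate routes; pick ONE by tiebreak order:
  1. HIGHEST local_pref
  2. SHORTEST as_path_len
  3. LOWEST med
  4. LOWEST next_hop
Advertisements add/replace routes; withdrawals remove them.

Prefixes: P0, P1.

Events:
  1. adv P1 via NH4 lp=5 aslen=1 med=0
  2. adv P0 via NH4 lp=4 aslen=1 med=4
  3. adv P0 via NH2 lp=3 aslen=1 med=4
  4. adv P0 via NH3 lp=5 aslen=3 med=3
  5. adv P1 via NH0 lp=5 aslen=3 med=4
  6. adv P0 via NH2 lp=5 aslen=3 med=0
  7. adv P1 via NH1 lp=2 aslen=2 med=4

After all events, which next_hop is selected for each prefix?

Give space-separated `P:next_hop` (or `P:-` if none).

Answer: P0:NH2 P1:NH4

Derivation:
Op 1: best P0=- P1=NH4
Op 2: best P0=NH4 P1=NH4
Op 3: best P0=NH4 P1=NH4
Op 4: best P0=NH3 P1=NH4
Op 5: best P0=NH3 P1=NH4
Op 6: best P0=NH2 P1=NH4
Op 7: best P0=NH2 P1=NH4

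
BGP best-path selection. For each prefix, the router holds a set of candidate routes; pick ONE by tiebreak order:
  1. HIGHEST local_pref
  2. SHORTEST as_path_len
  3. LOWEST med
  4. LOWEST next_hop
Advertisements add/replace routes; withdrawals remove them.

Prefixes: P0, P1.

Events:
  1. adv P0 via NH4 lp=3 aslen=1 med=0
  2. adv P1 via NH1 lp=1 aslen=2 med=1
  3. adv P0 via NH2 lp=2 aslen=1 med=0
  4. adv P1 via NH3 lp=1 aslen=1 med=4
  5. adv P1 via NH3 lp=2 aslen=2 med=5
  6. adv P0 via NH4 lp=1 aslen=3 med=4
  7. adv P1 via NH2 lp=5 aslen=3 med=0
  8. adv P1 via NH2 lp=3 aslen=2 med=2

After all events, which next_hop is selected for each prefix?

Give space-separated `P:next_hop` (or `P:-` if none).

Op 1: best P0=NH4 P1=-
Op 2: best P0=NH4 P1=NH1
Op 3: best P0=NH4 P1=NH1
Op 4: best P0=NH4 P1=NH3
Op 5: best P0=NH4 P1=NH3
Op 6: best P0=NH2 P1=NH3
Op 7: best P0=NH2 P1=NH2
Op 8: best P0=NH2 P1=NH2

Answer: P0:NH2 P1:NH2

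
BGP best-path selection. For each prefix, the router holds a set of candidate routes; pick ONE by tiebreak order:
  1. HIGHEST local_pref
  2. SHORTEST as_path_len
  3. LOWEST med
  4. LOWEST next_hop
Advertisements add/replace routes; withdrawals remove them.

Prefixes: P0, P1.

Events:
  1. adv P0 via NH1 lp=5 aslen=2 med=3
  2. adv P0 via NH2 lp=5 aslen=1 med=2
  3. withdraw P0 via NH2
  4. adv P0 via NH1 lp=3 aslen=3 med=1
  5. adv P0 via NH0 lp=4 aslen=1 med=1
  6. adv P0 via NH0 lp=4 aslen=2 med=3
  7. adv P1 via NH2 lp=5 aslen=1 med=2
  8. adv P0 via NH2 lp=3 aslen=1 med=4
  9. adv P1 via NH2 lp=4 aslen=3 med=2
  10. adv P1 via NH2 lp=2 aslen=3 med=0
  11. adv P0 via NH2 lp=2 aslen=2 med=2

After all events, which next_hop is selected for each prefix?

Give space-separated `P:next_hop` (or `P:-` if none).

Op 1: best P0=NH1 P1=-
Op 2: best P0=NH2 P1=-
Op 3: best P0=NH1 P1=-
Op 4: best P0=NH1 P1=-
Op 5: best P0=NH0 P1=-
Op 6: best P0=NH0 P1=-
Op 7: best P0=NH0 P1=NH2
Op 8: best P0=NH0 P1=NH2
Op 9: best P0=NH0 P1=NH2
Op 10: best P0=NH0 P1=NH2
Op 11: best P0=NH0 P1=NH2

Answer: P0:NH0 P1:NH2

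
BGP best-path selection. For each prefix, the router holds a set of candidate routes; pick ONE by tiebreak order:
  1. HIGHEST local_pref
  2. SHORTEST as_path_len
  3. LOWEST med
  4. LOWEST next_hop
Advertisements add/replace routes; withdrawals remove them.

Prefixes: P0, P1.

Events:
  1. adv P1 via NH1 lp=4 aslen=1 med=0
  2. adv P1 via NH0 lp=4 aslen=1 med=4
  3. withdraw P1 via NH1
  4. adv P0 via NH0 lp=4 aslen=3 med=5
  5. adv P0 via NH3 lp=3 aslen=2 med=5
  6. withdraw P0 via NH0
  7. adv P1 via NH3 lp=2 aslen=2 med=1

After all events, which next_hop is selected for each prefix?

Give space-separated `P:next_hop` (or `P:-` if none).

Answer: P0:NH3 P1:NH0

Derivation:
Op 1: best P0=- P1=NH1
Op 2: best P0=- P1=NH1
Op 3: best P0=- P1=NH0
Op 4: best P0=NH0 P1=NH0
Op 5: best P0=NH0 P1=NH0
Op 6: best P0=NH3 P1=NH0
Op 7: best P0=NH3 P1=NH0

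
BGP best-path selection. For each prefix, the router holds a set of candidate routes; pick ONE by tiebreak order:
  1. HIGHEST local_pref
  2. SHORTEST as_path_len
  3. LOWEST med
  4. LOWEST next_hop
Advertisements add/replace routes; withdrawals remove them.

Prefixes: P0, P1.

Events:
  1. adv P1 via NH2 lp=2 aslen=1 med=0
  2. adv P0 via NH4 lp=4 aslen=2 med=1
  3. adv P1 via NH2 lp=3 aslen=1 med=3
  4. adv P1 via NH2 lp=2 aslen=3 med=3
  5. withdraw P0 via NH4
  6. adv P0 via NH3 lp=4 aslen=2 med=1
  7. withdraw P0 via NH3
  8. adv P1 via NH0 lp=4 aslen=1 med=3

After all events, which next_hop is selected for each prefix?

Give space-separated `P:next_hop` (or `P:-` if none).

Op 1: best P0=- P1=NH2
Op 2: best P0=NH4 P1=NH2
Op 3: best P0=NH4 P1=NH2
Op 4: best P0=NH4 P1=NH2
Op 5: best P0=- P1=NH2
Op 6: best P0=NH3 P1=NH2
Op 7: best P0=- P1=NH2
Op 8: best P0=- P1=NH0

Answer: P0:- P1:NH0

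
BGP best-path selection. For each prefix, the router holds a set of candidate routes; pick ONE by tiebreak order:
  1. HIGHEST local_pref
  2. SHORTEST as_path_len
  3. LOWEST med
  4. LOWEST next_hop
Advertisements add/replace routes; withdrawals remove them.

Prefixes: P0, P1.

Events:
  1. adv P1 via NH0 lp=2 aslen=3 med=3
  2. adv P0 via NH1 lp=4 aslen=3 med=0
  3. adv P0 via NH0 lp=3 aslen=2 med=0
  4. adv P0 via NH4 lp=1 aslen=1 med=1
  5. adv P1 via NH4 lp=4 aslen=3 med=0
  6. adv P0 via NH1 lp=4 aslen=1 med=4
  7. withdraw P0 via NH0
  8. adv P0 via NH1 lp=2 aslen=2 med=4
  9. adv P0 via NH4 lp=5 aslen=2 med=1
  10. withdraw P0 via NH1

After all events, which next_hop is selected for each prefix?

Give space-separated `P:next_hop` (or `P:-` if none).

Answer: P0:NH4 P1:NH4

Derivation:
Op 1: best P0=- P1=NH0
Op 2: best P0=NH1 P1=NH0
Op 3: best P0=NH1 P1=NH0
Op 4: best P0=NH1 P1=NH0
Op 5: best P0=NH1 P1=NH4
Op 6: best P0=NH1 P1=NH4
Op 7: best P0=NH1 P1=NH4
Op 8: best P0=NH1 P1=NH4
Op 9: best P0=NH4 P1=NH4
Op 10: best P0=NH4 P1=NH4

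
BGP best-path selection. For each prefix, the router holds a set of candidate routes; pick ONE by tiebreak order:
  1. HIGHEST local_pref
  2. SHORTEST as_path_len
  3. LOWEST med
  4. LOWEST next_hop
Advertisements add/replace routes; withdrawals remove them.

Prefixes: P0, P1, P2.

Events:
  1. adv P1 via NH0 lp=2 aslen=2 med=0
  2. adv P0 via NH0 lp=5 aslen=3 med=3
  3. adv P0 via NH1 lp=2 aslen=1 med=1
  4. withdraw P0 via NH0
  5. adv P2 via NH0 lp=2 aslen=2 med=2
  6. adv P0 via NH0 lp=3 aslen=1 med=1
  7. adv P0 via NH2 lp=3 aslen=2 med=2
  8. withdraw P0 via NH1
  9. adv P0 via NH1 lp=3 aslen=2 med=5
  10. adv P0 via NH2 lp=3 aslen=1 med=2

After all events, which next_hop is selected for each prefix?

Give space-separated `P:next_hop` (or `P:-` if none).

Answer: P0:NH0 P1:NH0 P2:NH0

Derivation:
Op 1: best P0=- P1=NH0 P2=-
Op 2: best P0=NH0 P1=NH0 P2=-
Op 3: best P0=NH0 P1=NH0 P2=-
Op 4: best P0=NH1 P1=NH0 P2=-
Op 5: best P0=NH1 P1=NH0 P2=NH0
Op 6: best P0=NH0 P1=NH0 P2=NH0
Op 7: best P0=NH0 P1=NH0 P2=NH0
Op 8: best P0=NH0 P1=NH0 P2=NH0
Op 9: best P0=NH0 P1=NH0 P2=NH0
Op 10: best P0=NH0 P1=NH0 P2=NH0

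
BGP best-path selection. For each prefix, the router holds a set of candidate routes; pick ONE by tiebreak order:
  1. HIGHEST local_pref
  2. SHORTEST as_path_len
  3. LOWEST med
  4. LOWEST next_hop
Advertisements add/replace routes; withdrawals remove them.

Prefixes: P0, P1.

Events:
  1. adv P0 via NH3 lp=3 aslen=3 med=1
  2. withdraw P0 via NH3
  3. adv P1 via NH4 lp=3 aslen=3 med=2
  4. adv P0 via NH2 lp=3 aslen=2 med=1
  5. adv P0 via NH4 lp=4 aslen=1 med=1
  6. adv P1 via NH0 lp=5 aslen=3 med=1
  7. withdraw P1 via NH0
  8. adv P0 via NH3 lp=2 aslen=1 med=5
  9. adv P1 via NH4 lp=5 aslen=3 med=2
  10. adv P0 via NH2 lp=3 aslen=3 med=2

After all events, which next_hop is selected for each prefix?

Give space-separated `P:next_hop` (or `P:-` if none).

Op 1: best P0=NH3 P1=-
Op 2: best P0=- P1=-
Op 3: best P0=- P1=NH4
Op 4: best P0=NH2 P1=NH4
Op 5: best P0=NH4 P1=NH4
Op 6: best P0=NH4 P1=NH0
Op 7: best P0=NH4 P1=NH4
Op 8: best P0=NH4 P1=NH4
Op 9: best P0=NH4 P1=NH4
Op 10: best P0=NH4 P1=NH4

Answer: P0:NH4 P1:NH4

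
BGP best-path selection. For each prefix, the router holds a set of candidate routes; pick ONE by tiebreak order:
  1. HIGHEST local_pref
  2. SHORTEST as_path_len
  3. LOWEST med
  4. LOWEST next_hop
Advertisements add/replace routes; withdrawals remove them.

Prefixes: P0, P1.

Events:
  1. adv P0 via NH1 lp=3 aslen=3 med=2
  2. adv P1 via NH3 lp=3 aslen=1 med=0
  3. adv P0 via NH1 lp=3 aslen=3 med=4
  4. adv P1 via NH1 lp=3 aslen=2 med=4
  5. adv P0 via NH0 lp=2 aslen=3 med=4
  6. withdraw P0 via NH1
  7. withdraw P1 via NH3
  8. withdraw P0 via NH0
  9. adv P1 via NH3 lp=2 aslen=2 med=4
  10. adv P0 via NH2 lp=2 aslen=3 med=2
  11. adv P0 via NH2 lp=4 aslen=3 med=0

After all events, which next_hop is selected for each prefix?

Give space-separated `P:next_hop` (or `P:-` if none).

Op 1: best P0=NH1 P1=-
Op 2: best P0=NH1 P1=NH3
Op 3: best P0=NH1 P1=NH3
Op 4: best P0=NH1 P1=NH3
Op 5: best P0=NH1 P1=NH3
Op 6: best P0=NH0 P1=NH3
Op 7: best P0=NH0 P1=NH1
Op 8: best P0=- P1=NH1
Op 9: best P0=- P1=NH1
Op 10: best P0=NH2 P1=NH1
Op 11: best P0=NH2 P1=NH1

Answer: P0:NH2 P1:NH1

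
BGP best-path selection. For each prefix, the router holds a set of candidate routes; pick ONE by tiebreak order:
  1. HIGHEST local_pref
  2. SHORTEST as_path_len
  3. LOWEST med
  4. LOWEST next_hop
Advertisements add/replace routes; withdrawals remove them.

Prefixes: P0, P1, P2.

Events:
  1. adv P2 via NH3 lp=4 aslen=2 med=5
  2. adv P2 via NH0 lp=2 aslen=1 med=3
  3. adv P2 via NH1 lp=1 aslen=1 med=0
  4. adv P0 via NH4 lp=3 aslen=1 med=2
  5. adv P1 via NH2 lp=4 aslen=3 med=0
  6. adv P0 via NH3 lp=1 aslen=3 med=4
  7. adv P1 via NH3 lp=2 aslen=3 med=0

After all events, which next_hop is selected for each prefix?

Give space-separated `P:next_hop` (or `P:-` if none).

Op 1: best P0=- P1=- P2=NH3
Op 2: best P0=- P1=- P2=NH3
Op 3: best P0=- P1=- P2=NH3
Op 4: best P0=NH4 P1=- P2=NH3
Op 5: best P0=NH4 P1=NH2 P2=NH3
Op 6: best P0=NH4 P1=NH2 P2=NH3
Op 7: best P0=NH4 P1=NH2 P2=NH3

Answer: P0:NH4 P1:NH2 P2:NH3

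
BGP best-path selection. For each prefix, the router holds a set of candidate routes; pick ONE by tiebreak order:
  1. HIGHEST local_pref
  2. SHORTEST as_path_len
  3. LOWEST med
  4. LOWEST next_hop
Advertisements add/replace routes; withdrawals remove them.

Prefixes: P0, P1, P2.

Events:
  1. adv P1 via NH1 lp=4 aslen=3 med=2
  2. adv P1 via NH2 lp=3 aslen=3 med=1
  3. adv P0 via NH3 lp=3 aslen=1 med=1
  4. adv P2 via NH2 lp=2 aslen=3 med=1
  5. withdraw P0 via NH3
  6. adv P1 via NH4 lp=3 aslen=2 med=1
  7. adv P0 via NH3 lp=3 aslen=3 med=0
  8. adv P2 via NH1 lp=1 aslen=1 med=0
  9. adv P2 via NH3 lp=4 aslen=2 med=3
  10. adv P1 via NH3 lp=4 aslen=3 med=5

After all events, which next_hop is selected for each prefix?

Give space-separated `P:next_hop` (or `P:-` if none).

Answer: P0:NH3 P1:NH1 P2:NH3

Derivation:
Op 1: best P0=- P1=NH1 P2=-
Op 2: best P0=- P1=NH1 P2=-
Op 3: best P0=NH3 P1=NH1 P2=-
Op 4: best P0=NH3 P1=NH1 P2=NH2
Op 5: best P0=- P1=NH1 P2=NH2
Op 6: best P0=- P1=NH1 P2=NH2
Op 7: best P0=NH3 P1=NH1 P2=NH2
Op 8: best P0=NH3 P1=NH1 P2=NH2
Op 9: best P0=NH3 P1=NH1 P2=NH3
Op 10: best P0=NH3 P1=NH1 P2=NH3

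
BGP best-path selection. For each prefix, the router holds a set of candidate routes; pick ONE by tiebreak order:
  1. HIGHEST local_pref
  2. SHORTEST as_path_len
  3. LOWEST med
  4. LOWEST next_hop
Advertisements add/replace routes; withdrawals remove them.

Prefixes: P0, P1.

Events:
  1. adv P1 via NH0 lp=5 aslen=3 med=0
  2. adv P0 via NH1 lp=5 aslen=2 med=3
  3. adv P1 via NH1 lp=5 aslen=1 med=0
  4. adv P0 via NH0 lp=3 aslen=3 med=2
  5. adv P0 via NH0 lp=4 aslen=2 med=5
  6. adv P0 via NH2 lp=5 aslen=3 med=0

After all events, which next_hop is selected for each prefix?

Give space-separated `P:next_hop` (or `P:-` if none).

Answer: P0:NH1 P1:NH1

Derivation:
Op 1: best P0=- P1=NH0
Op 2: best P0=NH1 P1=NH0
Op 3: best P0=NH1 P1=NH1
Op 4: best P0=NH1 P1=NH1
Op 5: best P0=NH1 P1=NH1
Op 6: best P0=NH1 P1=NH1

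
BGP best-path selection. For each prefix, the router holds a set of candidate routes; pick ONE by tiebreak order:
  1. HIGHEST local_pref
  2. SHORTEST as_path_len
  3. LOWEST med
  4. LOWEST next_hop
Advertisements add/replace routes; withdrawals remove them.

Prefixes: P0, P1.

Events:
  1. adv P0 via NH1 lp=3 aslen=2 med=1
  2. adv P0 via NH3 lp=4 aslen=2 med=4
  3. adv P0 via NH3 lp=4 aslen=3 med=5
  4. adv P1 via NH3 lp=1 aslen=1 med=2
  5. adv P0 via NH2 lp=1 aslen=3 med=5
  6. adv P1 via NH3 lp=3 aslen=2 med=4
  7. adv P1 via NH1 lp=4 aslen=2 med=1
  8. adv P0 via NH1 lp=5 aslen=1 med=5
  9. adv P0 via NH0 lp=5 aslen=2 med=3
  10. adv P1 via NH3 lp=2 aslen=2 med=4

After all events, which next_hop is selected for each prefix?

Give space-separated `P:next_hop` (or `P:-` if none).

Answer: P0:NH1 P1:NH1

Derivation:
Op 1: best P0=NH1 P1=-
Op 2: best P0=NH3 P1=-
Op 3: best P0=NH3 P1=-
Op 4: best P0=NH3 P1=NH3
Op 5: best P0=NH3 P1=NH3
Op 6: best P0=NH3 P1=NH3
Op 7: best P0=NH3 P1=NH1
Op 8: best P0=NH1 P1=NH1
Op 9: best P0=NH1 P1=NH1
Op 10: best P0=NH1 P1=NH1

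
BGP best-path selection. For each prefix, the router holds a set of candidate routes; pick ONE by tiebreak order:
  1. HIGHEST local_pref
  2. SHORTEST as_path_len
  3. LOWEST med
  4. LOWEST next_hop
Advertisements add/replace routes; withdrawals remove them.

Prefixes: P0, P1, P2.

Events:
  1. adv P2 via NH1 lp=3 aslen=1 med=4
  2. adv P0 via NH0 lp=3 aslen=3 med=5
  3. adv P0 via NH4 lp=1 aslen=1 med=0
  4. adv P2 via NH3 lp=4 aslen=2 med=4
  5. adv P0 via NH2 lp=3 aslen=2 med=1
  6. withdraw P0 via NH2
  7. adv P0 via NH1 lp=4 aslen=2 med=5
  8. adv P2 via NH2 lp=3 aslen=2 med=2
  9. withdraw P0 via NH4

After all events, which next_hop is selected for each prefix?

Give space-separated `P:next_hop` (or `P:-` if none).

Op 1: best P0=- P1=- P2=NH1
Op 2: best P0=NH0 P1=- P2=NH1
Op 3: best P0=NH0 P1=- P2=NH1
Op 4: best P0=NH0 P1=- P2=NH3
Op 5: best P0=NH2 P1=- P2=NH3
Op 6: best P0=NH0 P1=- P2=NH3
Op 7: best P0=NH1 P1=- P2=NH3
Op 8: best P0=NH1 P1=- P2=NH3
Op 9: best P0=NH1 P1=- P2=NH3

Answer: P0:NH1 P1:- P2:NH3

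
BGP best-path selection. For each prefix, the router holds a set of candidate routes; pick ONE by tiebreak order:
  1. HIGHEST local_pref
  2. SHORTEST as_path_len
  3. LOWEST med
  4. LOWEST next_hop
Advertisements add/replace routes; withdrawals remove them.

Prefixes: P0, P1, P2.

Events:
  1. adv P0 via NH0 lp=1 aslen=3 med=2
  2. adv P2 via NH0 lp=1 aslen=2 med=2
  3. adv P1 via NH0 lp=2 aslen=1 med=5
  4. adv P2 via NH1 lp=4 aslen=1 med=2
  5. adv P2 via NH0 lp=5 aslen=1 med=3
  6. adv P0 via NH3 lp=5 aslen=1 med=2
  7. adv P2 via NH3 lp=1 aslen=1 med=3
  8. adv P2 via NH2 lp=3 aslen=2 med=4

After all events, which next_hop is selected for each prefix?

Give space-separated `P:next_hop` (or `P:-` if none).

Answer: P0:NH3 P1:NH0 P2:NH0

Derivation:
Op 1: best P0=NH0 P1=- P2=-
Op 2: best P0=NH0 P1=- P2=NH0
Op 3: best P0=NH0 P1=NH0 P2=NH0
Op 4: best P0=NH0 P1=NH0 P2=NH1
Op 5: best P0=NH0 P1=NH0 P2=NH0
Op 6: best P0=NH3 P1=NH0 P2=NH0
Op 7: best P0=NH3 P1=NH0 P2=NH0
Op 8: best P0=NH3 P1=NH0 P2=NH0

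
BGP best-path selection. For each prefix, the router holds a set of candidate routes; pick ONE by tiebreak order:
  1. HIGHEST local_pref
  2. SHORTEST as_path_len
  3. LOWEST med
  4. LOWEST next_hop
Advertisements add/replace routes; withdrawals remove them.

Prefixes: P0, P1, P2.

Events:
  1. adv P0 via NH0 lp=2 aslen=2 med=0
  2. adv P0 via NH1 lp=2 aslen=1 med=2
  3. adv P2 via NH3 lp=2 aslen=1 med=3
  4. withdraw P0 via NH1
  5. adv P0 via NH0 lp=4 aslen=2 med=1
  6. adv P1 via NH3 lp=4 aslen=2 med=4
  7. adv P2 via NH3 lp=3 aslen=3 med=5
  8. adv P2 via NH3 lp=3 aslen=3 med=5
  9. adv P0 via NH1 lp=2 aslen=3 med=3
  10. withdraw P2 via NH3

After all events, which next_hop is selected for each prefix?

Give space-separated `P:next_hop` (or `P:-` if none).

Answer: P0:NH0 P1:NH3 P2:-

Derivation:
Op 1: best P0=NH0 P1=- P2=-
Op 2: best P0=NH1 P1=- P2=-
Op 3: best P0=NH1 P1=- P2=NH3
Op 4: best P0=NH0 P1=- P2=NH3
Op 5: best P0=NH0 P1=- P2=NH3
Op 6: best P0=NH0 P1=NH3 P2=NH3
Op 7: best P0=NH0 P1=NH3 P2=NH3
Op 8: best P0=NH0 P1=NH3 P2=NH3
Op 9: best P0=NH0 P1=NH3 P2=NH3
Op 10: best P0=NH0 P1=NH3 P2=-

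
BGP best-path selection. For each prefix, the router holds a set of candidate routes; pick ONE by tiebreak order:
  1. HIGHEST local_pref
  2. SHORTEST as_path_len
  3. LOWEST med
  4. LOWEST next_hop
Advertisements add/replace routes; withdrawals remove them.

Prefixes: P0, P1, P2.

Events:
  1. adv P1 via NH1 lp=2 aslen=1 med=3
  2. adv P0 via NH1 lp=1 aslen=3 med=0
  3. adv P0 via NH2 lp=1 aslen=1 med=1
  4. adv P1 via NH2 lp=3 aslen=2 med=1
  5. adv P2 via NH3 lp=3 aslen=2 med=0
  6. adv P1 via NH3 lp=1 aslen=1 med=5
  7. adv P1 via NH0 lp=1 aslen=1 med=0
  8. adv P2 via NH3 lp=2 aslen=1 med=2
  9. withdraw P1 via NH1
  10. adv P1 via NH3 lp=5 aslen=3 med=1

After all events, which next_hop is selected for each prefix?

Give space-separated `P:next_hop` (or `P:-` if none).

Op 1: best P0=- P1=NH1 P2=-
Op 2: best P0=NH1 P1=NH1 P2=-
Op 3: best P0=NH2 P1=NH1 P2=-
Op 4: best P0=NH2 P1=NH2 P2=-
Op 5: best P0=NH2 P1=NH2 P2=NH3
Op 6: best P0=NH2 P1=NH2 P2=NH3
Op 7: best P0=NH2 P1=NH2 P2=NH3
Op 8: best P0=NH2 P1=NH2 P2=NH3
Op 9: best P0=NH2 P1=NH2 P2=NH3
Op 10: best P0=NH2 P1=NH3 P2=NH3

Answer: P0:NH2 P1:NH3 P2:NH3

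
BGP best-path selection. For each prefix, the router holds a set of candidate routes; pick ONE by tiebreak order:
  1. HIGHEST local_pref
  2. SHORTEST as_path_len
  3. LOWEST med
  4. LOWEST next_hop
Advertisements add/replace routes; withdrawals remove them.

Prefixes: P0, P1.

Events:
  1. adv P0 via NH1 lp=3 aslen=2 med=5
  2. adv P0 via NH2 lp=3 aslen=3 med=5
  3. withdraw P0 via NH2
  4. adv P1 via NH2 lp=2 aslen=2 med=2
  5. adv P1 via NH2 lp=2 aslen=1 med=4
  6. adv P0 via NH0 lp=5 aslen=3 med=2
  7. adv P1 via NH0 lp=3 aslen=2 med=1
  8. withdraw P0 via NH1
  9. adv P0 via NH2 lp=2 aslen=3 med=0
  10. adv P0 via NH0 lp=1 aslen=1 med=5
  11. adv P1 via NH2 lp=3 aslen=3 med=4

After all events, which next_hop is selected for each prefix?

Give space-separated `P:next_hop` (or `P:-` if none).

Answer: P0:NH2 P1:NH0

Derivation:
Op 1: best P0=NH1 P1=-
Op 2: best P0=NH1 P1=-
Op 3: best P0=NH1 P1=-
Op 4: best P0=NH1 P1=NH2
Op 5: best P0=NH1 P1=NH2
Op 6: best P0=NH0 P1=NH2
Op 7: best P0=NH0 P1=NH0
Op 8: best P0=NH0 P1=NH0
Op 9: best P0=NH0 P1=NH0
Op 10: best P0=NH2 P1=NH0
Op 11: best P0=NH2 P1=NH0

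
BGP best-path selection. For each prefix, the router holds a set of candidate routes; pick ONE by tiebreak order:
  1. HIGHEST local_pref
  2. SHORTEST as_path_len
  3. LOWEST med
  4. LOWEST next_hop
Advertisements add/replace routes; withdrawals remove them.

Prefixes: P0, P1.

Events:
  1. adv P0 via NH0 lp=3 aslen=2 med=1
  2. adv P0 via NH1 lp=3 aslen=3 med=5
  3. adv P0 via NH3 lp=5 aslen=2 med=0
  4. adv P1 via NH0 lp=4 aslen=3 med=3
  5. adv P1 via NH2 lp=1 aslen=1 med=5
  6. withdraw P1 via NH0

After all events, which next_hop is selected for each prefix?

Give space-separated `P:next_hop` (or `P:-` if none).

Answer: P0:NH3 P1:NH2

Derivation:
Op 1: best P0=NH0 P1=-
Op 2: best P0=NH0 P1=-
Op 3: best P0=NH3 P1=-
Op 4: best P0=NH3 P1=NH0
Op 5: best P0=NH3 P1=NH0
Op 6: best P0=NH3 P1=NH2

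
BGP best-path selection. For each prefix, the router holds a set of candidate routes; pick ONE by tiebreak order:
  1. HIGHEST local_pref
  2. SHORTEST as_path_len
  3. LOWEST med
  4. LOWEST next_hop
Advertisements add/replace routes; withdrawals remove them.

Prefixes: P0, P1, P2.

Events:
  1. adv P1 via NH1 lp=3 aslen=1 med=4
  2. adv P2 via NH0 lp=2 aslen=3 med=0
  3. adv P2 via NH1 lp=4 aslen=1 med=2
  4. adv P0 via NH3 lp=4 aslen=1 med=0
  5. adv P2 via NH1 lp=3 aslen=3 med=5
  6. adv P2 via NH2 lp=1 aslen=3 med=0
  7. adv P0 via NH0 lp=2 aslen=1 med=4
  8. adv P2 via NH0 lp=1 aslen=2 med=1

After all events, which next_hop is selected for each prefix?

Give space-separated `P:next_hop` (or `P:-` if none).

Answer: P0:NH3 P1:NH1 P2:NH1

Derivation:
Op 1: best P0=- P1=NH1 P2=-
Op 2: best P0=- P1=NH1 P2=NH0
Op 3: best P0=- P1=NH1 P2=NH1
Op 4: best P0=NH3 P1=NH1 P2=NH1
Op 5: best P0=NH3 P1=NH1 P2=NH1
Op 6: best P0=NH3 P1=NH1 P2=NH1
Op 7: best P0=NH3 P1=NH1 P2=NH1
Op 8: best P0=NH3 P1=NH1 P2=NH1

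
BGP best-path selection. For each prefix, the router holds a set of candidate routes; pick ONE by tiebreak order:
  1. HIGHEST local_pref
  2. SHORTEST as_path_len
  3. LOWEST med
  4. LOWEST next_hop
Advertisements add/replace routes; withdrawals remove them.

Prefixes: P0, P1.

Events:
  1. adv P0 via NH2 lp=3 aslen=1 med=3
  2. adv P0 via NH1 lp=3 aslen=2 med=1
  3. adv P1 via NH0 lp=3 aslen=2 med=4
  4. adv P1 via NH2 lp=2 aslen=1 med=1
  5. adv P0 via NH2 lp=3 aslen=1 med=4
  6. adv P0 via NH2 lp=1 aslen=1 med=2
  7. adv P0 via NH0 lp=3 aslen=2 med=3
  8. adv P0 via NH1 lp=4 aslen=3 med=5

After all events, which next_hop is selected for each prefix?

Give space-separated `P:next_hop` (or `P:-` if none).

Answer: P0:NH1 P1:NH0

Derivation:
Op 1: best P0=NH2 P1=-
Op 2: best P0=NH2 P1=-
Op 3: best P0=NH2 P1=NH0
Op 4: best P0=NH2 P1=NH0
Op 5: best P0=NH2 P1=NH0
Op 6: best P0=NH1 P1=NH0
Op 7: best P0=NH1 P1=NH0
Op 8: best P0=NH1 P1=NH0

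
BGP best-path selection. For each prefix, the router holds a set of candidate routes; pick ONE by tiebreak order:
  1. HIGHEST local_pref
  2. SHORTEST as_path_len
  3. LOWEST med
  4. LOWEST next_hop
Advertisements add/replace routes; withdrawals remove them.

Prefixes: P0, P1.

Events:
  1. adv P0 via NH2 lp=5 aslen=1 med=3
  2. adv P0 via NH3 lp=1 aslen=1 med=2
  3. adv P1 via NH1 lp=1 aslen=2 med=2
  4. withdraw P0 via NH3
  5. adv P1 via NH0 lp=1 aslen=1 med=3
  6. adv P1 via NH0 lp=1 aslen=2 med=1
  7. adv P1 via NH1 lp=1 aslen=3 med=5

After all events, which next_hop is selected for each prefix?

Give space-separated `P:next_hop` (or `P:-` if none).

Answer: P0:NH2 P1:NH0

Derivation:
Op 1: best P0=NH2 P1=-
Op 2: best P0=NH2 P1=-
Op 3: best P0=NH2 P1=NH1
Op 4: best P0=NH2 P1=NH1
Op 5: best P0=NH2 P1=NH0
Op 6: best P0=NH2 P1=NH0
Op 7: best P0=NH2 P1=NH0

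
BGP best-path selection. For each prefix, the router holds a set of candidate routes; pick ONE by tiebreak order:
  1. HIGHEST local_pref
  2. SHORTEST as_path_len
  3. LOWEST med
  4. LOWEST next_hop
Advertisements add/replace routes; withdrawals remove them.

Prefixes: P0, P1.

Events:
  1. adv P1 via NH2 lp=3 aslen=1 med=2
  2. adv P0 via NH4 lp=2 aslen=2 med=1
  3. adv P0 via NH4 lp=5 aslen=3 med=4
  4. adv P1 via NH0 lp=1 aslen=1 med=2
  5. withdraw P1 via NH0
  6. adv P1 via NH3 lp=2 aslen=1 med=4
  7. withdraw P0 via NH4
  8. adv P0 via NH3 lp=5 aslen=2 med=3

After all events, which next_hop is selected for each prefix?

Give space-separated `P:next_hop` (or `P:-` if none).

Answer: P0:NH3 P1:NH2

Derivation:
Op 1: best P0=- P1=NH2
Op 2: best P0=NH4 P1=NH2
Op 3: best P0=NH4 P1=NH2
Op 4: best P0=NH4 P1=NH2
Op 5: best P0=NH4 P1=NH2
Op 6: best P0=NH4 P1=NH2
Op 7: best P0=- P1=NH2
Op 8: best P0=NH3 P1=NH2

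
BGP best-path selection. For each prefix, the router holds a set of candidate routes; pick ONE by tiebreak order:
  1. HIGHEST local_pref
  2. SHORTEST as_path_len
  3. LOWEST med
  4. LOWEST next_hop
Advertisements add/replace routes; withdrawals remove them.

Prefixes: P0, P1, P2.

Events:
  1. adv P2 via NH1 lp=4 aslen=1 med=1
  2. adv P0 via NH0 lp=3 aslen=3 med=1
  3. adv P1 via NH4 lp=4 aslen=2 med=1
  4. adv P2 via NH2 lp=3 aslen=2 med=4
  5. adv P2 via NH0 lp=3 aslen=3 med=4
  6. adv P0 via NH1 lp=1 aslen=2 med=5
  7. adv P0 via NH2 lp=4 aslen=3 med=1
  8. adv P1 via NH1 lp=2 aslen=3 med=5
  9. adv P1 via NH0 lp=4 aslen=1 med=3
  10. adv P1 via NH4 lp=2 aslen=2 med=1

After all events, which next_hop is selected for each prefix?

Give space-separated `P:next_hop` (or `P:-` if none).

Op 1: best P0=- P1=- P2=NH1
Op 2: best P0=NH0 P1=- P2=NH1
Op 3: best P0=NH0 P1=NH4 P2=NH1
Op 4: best P0=NH0 P1=NH4 P2=NH1
Op 5: best P0=NH0 P1=NH4 P2=NH1
Op 6: best P0=NH0 P1=NH4 P2=NH1
Op 7: best P0=NH2 P1=NH4 P2=NH1
Op 8: best P0=NH2 P1=NH4 P2=NH1
Op 9: best P0=NH2 P1=NH0 P2=NH1
Op 10: best P0=NH2 P1=NH0 P2=NH1

Answer: P0:NH2 P1:NH0 P2:NH1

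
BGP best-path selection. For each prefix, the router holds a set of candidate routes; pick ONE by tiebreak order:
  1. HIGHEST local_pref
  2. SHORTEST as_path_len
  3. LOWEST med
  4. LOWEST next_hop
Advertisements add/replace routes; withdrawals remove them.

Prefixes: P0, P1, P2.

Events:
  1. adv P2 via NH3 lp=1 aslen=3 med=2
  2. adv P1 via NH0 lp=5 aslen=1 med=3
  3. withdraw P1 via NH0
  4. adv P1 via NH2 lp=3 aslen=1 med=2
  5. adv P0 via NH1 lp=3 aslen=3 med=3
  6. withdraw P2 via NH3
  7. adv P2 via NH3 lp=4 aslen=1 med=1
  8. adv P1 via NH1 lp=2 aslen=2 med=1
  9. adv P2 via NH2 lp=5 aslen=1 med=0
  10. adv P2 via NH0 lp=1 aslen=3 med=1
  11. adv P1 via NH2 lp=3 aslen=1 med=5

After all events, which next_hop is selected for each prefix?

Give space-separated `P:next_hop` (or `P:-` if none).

Op 1: best P0=- P1=- P2=NH3
Op 2: best P0=- P1=NH0 P2=NH3
Op 3: best P0=- P1=- P2=NH3
Op 4: best P0=- P1=NH2 P2=NH3
Op 5: best P0=NH1 P1=NH2 P2=NH3
Op 6: best P0=NH1 P1=NH2 P2=-
Op 7: best P0=NH1 P1=NH2 P2=NH3
Op 8: best P0=NH1 P1=NH2 P2=NH3
Op 9: best P0=NH1 P1=NH2 P2=NH2
Op 10: best P0=NH1 P1=NH2 P2=NH2
Op 11: best P0=NH1 P1=NH2 P2=NH2

Answer: P0:NH1 P1:NH2 P2:NH2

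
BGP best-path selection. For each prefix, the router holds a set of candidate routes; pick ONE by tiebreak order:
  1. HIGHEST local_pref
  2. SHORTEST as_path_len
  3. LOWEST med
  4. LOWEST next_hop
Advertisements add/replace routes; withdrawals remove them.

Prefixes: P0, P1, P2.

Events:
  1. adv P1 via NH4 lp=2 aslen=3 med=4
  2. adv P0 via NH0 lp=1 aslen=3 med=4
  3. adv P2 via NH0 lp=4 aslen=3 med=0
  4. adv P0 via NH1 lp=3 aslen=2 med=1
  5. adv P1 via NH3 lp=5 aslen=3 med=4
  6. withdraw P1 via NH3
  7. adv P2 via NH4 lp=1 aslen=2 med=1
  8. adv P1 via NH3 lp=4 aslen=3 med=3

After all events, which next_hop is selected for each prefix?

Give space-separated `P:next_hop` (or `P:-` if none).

Answer: P0:NH1 P1:NH3 P2:NH0

Derivation:
Op 1: best P0=- P1=NH4 P2=-
Op 2: best P0=NH0 P1=NH4 P2=-
Op 3: best P0=NH0 P1=NH4 P2=NH0
Op 4: best P0=NH1 P1=NH4 P2=NH0
Op 5: best P0=NH1 P1=NH3 P2=NH0
Op 6: best P0=NH1 P1=NH4 P2=NH0
Op 7: best P0=NH1 P1=NH4 P2=NH0
Op 8: best P0=NH1 P1=NH3 P2=NH0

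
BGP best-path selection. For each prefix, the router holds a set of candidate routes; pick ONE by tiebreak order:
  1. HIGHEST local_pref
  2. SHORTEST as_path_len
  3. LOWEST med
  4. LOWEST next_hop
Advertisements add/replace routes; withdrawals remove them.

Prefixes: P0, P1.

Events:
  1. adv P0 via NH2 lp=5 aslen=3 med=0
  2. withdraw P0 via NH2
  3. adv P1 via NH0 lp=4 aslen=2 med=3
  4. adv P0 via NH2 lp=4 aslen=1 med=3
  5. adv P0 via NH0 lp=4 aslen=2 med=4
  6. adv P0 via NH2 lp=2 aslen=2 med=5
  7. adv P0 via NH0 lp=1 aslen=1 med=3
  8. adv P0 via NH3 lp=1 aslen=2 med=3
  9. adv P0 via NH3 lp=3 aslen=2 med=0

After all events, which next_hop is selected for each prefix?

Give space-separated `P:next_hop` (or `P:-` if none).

Answer: P0:NH3 P1:NH0

Derivation:
Op 1: best P0=NH2 P1=-
Op 2: best P0=- P1=-
Op 3: best P0=- P1=NH0
Op 4: best P0=NH2 P1=NH0
Op 5: best P0=NH2 P1=NH0
Op 6: best P0=NH0 P1=NH0
Op 7: best P0=NH2 P1=NH0
Op 8: best P0=NH2 P1=NH0
Op 9: best P0=NH3 P1=NH0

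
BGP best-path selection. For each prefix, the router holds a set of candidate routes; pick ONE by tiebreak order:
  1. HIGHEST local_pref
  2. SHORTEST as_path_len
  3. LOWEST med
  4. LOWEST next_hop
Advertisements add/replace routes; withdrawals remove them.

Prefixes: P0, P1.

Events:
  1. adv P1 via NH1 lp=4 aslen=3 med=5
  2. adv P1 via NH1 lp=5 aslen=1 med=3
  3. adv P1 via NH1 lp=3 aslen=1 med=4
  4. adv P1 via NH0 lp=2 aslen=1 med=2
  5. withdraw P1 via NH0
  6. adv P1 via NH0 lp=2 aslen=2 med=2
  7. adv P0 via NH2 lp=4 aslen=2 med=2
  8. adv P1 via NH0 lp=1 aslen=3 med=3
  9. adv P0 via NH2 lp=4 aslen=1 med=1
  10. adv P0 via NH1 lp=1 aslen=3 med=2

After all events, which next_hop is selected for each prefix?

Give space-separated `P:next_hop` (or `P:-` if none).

Answer: P0:NH2 P1:NH1

Derivation:
Op 1: best P0=- P1=NH1
Op 2: best P0=- P1=NH1
Op 3: best P0=- P1=NH1
Op 4: best P0=- P1=NH1
Op 5: best P0=- P1=NH1
Op 6: best P0=- P1=NH1
Op 7: best P0=NH2 P1=NH1
Op 8: best P0=NH2 P1=NH1
Op 9: best P0=NH2 P1=NH1
Op 10: best P0=NH2 P1=NH1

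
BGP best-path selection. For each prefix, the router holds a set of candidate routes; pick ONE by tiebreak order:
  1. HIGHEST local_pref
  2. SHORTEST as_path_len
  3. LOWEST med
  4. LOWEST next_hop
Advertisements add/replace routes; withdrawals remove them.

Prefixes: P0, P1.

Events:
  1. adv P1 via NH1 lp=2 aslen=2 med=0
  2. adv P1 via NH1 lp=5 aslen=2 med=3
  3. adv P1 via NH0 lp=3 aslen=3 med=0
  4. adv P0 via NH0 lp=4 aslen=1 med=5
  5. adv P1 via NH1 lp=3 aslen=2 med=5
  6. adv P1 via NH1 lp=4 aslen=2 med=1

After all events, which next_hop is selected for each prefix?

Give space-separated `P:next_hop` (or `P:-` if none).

Op 1: best P0=- P1=NH1
Op 2: best P0=- P1=NH1
Op 3: best P0=- P1=NH1
Op 4: best P0=NH0 P1=NH1
Op 5: best P0=NH0 P1=NH1
Op 6: best P0=NH0 P1=NH1

Answer: P0:NH0 P1:NH1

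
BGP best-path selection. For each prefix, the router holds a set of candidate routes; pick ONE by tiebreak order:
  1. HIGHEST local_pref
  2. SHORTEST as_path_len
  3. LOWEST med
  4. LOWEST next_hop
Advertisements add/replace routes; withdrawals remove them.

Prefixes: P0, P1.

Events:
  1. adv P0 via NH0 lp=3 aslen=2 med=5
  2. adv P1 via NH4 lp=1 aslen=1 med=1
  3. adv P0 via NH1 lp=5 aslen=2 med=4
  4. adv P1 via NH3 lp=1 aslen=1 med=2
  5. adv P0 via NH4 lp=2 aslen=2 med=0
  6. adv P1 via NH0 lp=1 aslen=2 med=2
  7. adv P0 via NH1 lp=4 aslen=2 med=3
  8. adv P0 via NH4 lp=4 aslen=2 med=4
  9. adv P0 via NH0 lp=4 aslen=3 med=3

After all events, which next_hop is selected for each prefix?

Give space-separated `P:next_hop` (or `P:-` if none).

Op 1: best P0=NH0 P1=-
Op 2: best P0=NH0 P1=NH4
Op 3: best P0=NH1 P1=NH4
Op 4: best P0=NH1 P1=NH4
Op 5: best P0=NH1 P1=NH4
Op 6: best P0=NH1 P1=NH4
Op 7: best P0=NH1 P1=NH4
Op 8: best P0=NH1 P1=NH4
Op 9: best P0=NH1 P1=NH4

Answer: P0:NH1 P1:NH4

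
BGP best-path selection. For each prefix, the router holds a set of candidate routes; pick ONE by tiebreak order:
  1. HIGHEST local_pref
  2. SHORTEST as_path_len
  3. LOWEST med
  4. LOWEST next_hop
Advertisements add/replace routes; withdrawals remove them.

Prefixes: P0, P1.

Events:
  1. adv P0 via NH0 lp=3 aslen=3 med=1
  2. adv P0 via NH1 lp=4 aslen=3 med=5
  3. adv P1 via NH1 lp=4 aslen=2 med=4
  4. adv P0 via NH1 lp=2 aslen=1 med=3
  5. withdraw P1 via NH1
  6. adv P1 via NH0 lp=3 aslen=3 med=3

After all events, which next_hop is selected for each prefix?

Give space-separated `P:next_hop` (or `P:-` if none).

Op 1: best P0=NH0 P1=-
Op 2: best P0=NH1 P1=-
Op 3: best P0=NH1 P1=NH1
Op 4: best P0=NH0 P1=NH1
Op 5: best P0=NH0 P1=-
Op 6: best P0=NH0 P1=NH0

Answer: P0:NH0 P1:NH0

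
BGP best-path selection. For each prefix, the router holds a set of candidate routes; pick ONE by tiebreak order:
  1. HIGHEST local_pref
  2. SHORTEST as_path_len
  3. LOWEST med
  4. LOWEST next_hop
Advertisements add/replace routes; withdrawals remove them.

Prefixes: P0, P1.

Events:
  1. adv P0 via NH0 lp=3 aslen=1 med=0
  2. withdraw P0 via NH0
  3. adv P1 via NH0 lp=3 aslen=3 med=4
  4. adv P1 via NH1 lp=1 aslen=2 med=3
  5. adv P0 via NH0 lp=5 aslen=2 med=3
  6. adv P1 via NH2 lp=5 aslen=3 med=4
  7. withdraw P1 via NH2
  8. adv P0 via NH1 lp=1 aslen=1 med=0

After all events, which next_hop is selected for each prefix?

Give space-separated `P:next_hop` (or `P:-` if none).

Op 1: best P0=NH0 P1=-
Op 2: best P0=- P1=-
Op 3: best P0=- P1=NH0
Op 4: best P0=- P1=NH0
Op 5: best P0=NH0 P1=NH0
Op 6: best P0=NH0 P1=NH2
Op 7: best P0=NH0 P1=NH0
Op 8: best P0=NH0 P1=NH0

Answer: P0:NH0 P1:NH0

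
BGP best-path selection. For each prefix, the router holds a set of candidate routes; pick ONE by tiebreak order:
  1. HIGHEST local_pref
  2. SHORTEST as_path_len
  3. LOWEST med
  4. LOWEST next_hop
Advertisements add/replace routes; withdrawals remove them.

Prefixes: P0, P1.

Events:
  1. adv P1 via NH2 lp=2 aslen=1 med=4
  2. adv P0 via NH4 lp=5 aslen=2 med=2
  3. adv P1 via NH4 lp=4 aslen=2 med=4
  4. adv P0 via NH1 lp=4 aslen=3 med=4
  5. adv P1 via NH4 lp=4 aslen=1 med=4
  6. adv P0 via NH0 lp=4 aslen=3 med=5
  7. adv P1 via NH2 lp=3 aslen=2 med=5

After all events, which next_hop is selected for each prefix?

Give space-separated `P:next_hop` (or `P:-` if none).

Op 1: best P0=- P1=NH2
Op 2: best P0=NH4 P1=NH2
Op 3: best P0=NH4 P1=NH4
Op 4: best P0=NH4 P1=NH4
Op 5: best P0=NH4 P1=NH4
Op 6: best P0=NH4 P1=NH4
Op 7: best P0=NH4 P1=NH4

Answer: P0:NH4 P1:NH4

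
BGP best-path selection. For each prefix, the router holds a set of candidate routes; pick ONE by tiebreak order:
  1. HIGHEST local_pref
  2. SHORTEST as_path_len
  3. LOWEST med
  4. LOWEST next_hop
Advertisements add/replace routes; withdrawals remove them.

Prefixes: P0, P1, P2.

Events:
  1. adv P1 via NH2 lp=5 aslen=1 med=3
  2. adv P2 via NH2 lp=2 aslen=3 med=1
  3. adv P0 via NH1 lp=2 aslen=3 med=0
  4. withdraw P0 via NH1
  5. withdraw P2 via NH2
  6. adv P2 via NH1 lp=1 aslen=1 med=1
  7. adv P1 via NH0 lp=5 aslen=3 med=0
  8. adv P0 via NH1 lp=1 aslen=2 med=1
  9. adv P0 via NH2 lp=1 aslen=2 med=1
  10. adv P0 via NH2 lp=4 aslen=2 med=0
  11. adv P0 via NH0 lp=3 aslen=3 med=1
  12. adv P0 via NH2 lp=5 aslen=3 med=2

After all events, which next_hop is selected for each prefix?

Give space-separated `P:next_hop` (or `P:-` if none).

Answer: P0:NH2 P1:NH2 P2:NH1

Derivation:
Op 1: best P0=- P1=NH2 P2=-
Op 2: best P0=- P1=NH2 P2=NH2
Op 3: best P0=NH1 P1=NH2 P2=NH2
Op 4: best P0=- P1=NH2 P2=NH2
Op 5: best P0=- P1=NH2 P2=-
Op 6: best P0=- P1=NH2 P2=NH1
Op 7: best P0=- P1=NH2 P2=NH1
Op 8: best P0=NH1 P1=NH2 P2=NH1
Op 9: best P0=NH1 P1=NH2 P2=NH1
Op 10: best P0=NH2 P1=NH2 P2=NH1
Op 11: best P0=NH2 P1=NH2 P2=NH1
Op 12: best P0=NH2 P1=NH2 P2=NH1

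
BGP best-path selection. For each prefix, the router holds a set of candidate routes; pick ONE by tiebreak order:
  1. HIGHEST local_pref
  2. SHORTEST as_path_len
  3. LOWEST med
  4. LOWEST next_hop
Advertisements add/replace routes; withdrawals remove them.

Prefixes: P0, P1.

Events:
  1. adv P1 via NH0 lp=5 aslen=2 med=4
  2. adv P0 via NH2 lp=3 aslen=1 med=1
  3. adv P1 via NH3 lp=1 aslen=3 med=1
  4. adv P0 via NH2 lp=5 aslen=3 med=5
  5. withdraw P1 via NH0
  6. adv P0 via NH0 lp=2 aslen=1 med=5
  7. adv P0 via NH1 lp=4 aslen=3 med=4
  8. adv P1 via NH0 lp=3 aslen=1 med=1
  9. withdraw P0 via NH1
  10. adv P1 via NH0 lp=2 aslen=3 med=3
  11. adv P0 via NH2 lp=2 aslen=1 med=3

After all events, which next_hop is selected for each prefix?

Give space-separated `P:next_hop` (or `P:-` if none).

Op 1: best P0=- P1=NH0
Op 2: best P0=NH2 P1=NH0
Op 3: best P0=NH2 P1=NH0
Op 4: best P0=NH2 P1=NH0
Op 5: best P0=NH2 P1=NH3
Op 6: best P0=NH2 P1=NH3
Op 7: best P0=NH2 P1=NH3
Op 8: best P0=NH2 P1=NH0
Op 9: best P0=NH2 P1=NH0
Op 10: best P0=NH2 P1=NH0
Op 11: best P0=NH2 P1=NH0

Answer: P0:NH2 P1:NH0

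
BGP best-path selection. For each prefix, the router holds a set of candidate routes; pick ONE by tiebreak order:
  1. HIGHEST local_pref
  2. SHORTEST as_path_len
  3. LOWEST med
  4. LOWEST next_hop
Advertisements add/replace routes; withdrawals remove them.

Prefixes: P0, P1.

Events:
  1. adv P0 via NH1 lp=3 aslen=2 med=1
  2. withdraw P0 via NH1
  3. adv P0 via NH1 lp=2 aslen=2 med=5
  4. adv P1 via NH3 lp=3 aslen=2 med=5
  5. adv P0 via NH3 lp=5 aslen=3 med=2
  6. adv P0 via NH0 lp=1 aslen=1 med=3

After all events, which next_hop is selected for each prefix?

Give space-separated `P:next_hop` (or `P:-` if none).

Op 1: best P0=NH1 P1=-
Op 2: best P0=- P1=-
Op 3: best P0=NH1 P1=-
Op 4: best P0=NH1 P1=NH3
Op 5: best P0=NH3 P1=NH3
Op 6: best P0=NH3 P1=NH3

Answer: P0:NH3 P1:NH3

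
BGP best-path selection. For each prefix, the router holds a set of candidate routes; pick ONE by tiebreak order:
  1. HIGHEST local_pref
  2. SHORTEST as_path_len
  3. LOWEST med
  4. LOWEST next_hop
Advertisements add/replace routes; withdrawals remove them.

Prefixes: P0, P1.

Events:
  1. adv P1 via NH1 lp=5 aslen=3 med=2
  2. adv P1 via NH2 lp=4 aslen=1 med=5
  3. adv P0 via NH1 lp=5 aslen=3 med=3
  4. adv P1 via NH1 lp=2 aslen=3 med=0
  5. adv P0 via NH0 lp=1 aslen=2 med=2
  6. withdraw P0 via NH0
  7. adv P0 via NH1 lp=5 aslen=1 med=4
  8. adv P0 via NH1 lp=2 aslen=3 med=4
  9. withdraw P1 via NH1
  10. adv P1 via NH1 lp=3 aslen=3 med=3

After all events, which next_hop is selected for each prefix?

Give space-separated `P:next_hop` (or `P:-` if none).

Op 1: best P0=- P1=NH1
Op 2: best P0=- P1=NH1
Op 3: best P0=NH1 P1=NH1
Op 4: best P0=NH1 P1=NH2
Op 5: best P0=NH1 P1=NH2
Op 6: best P0=NH1 P1=NH2
Op 7: best P0=NH1 P1=NH2
Op 8: best P0=NH1 P1=NH2
Op 9: best P0=NH1 P1=NH2
Op 10: best P0=NH1 P1=NH2

Answer: P0:NH1 P1:NH2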